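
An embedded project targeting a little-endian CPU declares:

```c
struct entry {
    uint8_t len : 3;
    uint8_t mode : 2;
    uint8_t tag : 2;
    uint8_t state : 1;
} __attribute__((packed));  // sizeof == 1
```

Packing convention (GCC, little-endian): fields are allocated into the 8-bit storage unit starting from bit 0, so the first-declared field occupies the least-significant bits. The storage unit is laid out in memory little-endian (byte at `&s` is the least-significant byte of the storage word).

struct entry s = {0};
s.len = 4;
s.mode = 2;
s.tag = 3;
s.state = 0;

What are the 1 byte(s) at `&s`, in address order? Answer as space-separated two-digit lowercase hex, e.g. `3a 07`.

[0+:3] len=4 & 0x7 = 0x4; word=0x04
[3+:2] mode=2 & 0x3 = 0x2; word=0x14
[5+:2] tag=3 & 0x3 = 0x3; word=0x74
[7+:1] state=0 & 0x1 = 0x0; word=0x74
word = 0x74 → little-endian bytes:
  [0]=0x74

74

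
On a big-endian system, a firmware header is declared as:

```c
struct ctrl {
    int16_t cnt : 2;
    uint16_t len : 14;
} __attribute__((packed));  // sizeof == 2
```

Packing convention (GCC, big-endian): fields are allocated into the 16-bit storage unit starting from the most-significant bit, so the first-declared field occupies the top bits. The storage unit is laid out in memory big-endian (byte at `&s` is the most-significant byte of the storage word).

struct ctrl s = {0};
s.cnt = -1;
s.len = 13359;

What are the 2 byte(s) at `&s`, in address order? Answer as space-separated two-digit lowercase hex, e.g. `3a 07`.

[14+:2] cnt=-1 & 0x3 = 0x3; word=0xc000
[0+:14] len=13359 & 0x3fff = 0x342f; word=0xf42f
word = 0xf42f → big-endian bytes:
  [0]=0xf4  [1]=0x2f

f4 2f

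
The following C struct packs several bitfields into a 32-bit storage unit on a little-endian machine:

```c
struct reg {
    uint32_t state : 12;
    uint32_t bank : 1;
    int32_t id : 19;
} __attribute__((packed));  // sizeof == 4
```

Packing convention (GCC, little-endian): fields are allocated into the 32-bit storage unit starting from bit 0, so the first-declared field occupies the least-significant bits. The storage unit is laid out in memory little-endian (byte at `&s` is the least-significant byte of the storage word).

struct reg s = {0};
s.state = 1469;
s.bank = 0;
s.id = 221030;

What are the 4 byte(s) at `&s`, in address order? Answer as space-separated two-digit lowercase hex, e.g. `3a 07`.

bd c5 ec 6b

state:12 = 1469 → 0x5bd << 0 → word 0x000005bd
bank:1 = 0 → 0x0 << 12 → word 0x000005bd
id:19 = 221030 → 0x35f66 << 13 → word 0x6becc5bd
word = 0x6becc5bd → little-endian bytes:
  [0]=0xbd  [1]=0xc5  [2]=0xec  [3]=0x6b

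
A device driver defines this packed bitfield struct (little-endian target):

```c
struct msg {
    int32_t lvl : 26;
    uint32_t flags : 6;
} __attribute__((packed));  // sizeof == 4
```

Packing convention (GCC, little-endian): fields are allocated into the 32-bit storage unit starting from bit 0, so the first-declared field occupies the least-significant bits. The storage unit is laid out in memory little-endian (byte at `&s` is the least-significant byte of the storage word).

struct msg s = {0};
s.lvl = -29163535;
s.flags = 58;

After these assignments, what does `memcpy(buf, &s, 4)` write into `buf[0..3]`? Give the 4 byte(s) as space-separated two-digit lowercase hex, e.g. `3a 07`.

f1 ff 42 ea

[0+:26] lvl=-29163535 & 0x3ffffff = 0x242fff1; word=0x0242fff1
[26+:6] flags=58 & 0x3f = 0x3a; word=0xea42fff1
word = 0xea42fff1 → little-endian bytes:
  [0]=0xf1  [1]=0xff  [2]=0x42  [3]=0xea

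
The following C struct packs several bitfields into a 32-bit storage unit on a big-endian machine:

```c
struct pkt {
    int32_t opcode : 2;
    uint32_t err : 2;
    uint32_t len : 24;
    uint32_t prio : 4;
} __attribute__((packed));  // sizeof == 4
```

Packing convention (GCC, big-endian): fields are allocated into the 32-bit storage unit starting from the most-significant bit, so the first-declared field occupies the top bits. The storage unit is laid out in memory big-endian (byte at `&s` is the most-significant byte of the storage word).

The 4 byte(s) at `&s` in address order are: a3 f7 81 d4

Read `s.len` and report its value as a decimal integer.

[0]=0xa3 [1]=0xf7 [2]=0x81 [3]=0xd4 (big-endian) → word 0xa3f781d4
opcode [30+:2] = (word>>30) & 0x3 = 2
err [28+:2] = (word>>28) & 0x3 = 2
len [4+:24] = (word>>4) & 0xffffff = 4159517  ←
prio [0+:4] = (word>>0) & 0xf = 4

4159517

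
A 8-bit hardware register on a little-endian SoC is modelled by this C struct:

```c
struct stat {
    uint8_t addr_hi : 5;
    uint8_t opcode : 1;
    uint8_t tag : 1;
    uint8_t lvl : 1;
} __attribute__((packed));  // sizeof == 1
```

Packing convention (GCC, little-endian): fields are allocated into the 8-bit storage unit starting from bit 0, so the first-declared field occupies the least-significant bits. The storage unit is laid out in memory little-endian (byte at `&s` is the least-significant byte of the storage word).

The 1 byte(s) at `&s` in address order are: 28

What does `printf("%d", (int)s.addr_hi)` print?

8

[0]=0x28 (little-endian) → word 0x28
addr_hi [0+:5] = (word>>0) & 0x1f = 8  ←
opcode [5+:1] = (word>>5) & 0x1 = 1
tag [6+:1] = (word>>6) & 0x1 = 0
lvl [7+:1] = (word>>7) & 0x1 = 0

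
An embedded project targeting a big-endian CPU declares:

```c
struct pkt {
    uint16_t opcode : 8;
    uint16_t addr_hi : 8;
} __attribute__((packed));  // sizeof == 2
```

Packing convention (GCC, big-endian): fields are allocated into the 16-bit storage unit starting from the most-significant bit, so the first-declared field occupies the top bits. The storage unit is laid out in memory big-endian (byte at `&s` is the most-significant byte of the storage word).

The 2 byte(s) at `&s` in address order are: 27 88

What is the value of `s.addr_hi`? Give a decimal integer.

[0]=0x27 [1]=0x88 (big-endian) → word 0x2788
opcode [8+:8] = (word>>8) & 0xff = 39
addr_hi [0+:8] = (word>>0) & 0xff = 136  ←

136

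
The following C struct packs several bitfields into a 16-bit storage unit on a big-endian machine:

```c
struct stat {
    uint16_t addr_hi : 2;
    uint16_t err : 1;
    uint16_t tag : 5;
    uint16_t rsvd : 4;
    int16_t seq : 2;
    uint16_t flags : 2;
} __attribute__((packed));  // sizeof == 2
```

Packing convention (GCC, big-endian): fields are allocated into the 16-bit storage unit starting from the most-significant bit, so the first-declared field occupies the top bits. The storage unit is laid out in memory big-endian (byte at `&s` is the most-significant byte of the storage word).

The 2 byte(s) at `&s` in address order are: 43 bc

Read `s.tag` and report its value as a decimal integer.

3

[0]=0x43 [1]=0xbc (big-endian) → word 0x43bc
addr_hi [14+:2] = (word>>14) & 0x3 = 1
err [13+:1] = (word>>13) & 0x1 = 0
tag [8+:5] = (word>>8) & 0x1f = 3  ←
rsvd [4+:4] = (word>>4) & 0xf = 11
seq [2+:2] = (word>>2) & 0x3 = 3
flags [0+:2] = (word>>0) & 0x3 = 0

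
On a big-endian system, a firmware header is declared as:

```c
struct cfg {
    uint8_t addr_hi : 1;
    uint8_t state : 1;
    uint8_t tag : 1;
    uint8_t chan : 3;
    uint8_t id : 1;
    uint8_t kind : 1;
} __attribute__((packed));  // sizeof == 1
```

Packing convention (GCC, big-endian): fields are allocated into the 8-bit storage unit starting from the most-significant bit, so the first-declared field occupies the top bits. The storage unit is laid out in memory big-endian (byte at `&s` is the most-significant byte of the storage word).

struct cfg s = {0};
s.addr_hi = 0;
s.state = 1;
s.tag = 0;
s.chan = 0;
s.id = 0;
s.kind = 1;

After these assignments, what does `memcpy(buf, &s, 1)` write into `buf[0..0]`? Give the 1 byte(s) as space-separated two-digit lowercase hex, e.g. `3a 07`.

addr_hi (1b) val=0 bits=0x0 at bit 7: 0x00
state (1b) val=1 bits=0x1 at bit 6: 0x40
tag (1b) val=0 bits=0x0 at bit 5: 0x40
chan (3b) val=0 bits=0x0 at bit 2: 0x40
id (1b) val=0 bits=0x0 at bit 1: 0x40
kind (1b) val=1 bits=0x1 at bit 0: 0x41
word = 0x41 → big-endian bytes:
  [0]=0x41

41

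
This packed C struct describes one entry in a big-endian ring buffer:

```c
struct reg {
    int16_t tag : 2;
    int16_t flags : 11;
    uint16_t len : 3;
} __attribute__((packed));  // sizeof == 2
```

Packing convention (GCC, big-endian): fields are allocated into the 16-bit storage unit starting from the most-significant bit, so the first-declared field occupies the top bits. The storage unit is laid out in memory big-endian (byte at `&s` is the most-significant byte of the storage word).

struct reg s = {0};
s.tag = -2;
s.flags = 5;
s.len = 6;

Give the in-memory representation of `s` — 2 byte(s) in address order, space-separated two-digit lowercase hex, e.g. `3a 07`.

80 2e

tag:2 = -2 → 0x2 << 14 → word 0x8000
flags:11 = 5 → 0x5 << 3 → word 0x8028
len:3 = 6 → 0x6 << 0 → word 0x802e
word = 0x802e → big-endian bytes:
  [0]=0x80  [1]=0x2e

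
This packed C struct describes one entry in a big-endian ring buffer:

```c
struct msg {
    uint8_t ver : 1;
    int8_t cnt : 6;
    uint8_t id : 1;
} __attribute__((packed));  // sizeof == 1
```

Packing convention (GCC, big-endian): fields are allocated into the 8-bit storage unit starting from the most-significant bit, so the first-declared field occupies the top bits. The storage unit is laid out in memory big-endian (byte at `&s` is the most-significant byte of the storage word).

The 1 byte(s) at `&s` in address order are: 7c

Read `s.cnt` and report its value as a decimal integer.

[0]=0x7c (big-endian) → word 0x7c
ver:1 @ bit 7 → (0x7c>>7)&0x1 = 0x0
cnt:6 @ bit 1 → (0x7c>>1)&0x3f = 0x3e  ←
id:1 @ bit 0 → (0x7c>>0)&0x1 = 0x0
cnt signed 6b, MSB=1: 62 - 64 = -2

-2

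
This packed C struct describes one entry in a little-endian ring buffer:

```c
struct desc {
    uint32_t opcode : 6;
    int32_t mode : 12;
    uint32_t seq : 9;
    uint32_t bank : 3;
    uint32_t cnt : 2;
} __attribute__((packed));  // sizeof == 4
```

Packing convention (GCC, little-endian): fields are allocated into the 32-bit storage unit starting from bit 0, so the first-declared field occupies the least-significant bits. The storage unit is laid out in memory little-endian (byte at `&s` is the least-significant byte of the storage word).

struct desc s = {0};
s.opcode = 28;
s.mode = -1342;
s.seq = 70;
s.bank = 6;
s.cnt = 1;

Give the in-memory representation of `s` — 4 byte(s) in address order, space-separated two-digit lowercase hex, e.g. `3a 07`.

9c b0 1a 71

opcode:6 = 28 → 0x1c << 0 → word 0x0000001c
mode:12 = -1342 → 0xac2 << 6 → word 0x0002b09c
seq:9 = 70 → 0x46 << 18 → word 0x011ab09c
bank:3 = 6 → 0x6 << 27 → word 0x311ab09c
cnt:2 = 1 → 0x1 << 30 → word 0x711ab09c
word = 0x711ab09c → little-endian bytes:
  [0]=0x9c  [1]=0xb0  [2]=0x1a  [3]=0x71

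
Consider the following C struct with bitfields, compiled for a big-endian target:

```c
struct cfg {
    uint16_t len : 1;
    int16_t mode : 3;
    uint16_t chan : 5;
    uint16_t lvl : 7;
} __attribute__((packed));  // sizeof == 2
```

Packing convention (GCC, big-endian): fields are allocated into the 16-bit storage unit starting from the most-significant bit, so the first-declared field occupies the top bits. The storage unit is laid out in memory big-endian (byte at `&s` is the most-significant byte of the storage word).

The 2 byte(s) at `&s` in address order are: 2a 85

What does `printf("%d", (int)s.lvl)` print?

[0]=0x2a [1]=0x85 (big-endian) → word 0x2a85
len:1 @ bit 15 → (0x2a85>>15)&0x1 = 0x0
mode:3 @ bit 12 → (0x2a85>>12)&0x7 = 0x2
chan:5 @ bit 7 → (0x2a85>>7)&0x1f = 0x15
lvl:7 @ bit 0 → (0x2a85>>0)&0x7f = 0x5  ←

5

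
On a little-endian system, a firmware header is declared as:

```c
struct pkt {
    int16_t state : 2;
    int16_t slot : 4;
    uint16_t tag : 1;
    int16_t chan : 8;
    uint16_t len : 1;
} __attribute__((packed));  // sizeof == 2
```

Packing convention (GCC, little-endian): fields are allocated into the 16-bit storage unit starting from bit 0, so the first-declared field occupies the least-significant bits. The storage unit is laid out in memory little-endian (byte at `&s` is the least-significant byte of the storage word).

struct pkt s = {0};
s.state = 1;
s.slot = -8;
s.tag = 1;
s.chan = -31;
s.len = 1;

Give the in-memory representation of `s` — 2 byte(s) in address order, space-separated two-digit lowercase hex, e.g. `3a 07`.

state:2 = 1 → 0x1 << 0 → word 0x0001
slot:4 = -8 → 0x8 << 2 → word 0x0021
tag:1 = 1 → 0x1 << 6 → word 0x0061
chan:8 = -31 → 0xe1 << 7 → word 0x70e1
len:1 = 1 → 0x1 << 15 → word 0xf0e1
word = 0xf0e1 → little-endian bytes:
  [0]=0xe1  [1]=0xf0

e1 f0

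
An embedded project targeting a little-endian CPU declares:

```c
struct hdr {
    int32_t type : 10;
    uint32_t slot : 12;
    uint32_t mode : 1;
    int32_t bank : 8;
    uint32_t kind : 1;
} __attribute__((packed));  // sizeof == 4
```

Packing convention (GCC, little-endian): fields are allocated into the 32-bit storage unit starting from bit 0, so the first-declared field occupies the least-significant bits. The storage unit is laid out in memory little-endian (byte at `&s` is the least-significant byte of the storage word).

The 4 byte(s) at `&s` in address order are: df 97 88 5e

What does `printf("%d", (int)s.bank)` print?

[0]=0xdf [1]=0x97 [2]=0x88 [3]=0x5e (little-endian) → word 0x5e8897df
type [0+:10] = (word>>0) & 0x3ff = 991
slot [10+:12] = (word>>10) & 0xfff = 549
mode [22+:1] = (word>>22) & 0x1 = 0
bank [23+:8] = (word>>23) & 0xff = 189  ←
kind [31+:1] = (word>>31) & 0x1 = 0
bank signed 8b, MSB=1: 189 - 256 = -67

-67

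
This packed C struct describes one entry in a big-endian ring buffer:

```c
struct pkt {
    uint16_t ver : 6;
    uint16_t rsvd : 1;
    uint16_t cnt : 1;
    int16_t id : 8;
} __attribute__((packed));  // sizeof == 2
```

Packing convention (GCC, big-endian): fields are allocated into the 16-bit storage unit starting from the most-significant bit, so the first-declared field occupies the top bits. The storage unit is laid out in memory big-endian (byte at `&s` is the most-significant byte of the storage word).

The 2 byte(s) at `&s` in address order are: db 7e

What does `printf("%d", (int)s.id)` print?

[0]=0xdb [1]=0x7e (big-endian) → word 0xdb7e
ver [10+:6] = (word>>10) & 0x3f = 54
rsvd [9+:1] = (word>>9) & 0x1 = 1
cnt [8+:1] = (word>>8) & 0x1 = 1
id [0+:8] = (word>>0) & 0xff = 126  ←
id signed 8b, MSB=0: value = 126

126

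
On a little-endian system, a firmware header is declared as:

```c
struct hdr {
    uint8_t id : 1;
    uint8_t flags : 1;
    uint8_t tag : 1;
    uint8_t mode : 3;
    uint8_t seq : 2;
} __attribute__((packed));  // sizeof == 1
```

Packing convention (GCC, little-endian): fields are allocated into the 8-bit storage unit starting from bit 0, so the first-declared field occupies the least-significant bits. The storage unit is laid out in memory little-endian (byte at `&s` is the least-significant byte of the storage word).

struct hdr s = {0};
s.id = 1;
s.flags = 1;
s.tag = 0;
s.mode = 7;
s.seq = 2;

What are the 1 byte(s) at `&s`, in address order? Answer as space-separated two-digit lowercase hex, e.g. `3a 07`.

bb

id:1 = 1 → 0x1 << 0 → word 0x01
flags:1 = 1 → 0x1 << 1 → word 0x03
tag:1 = 0 → 0x0 << 2 → word 0x03
mode:3 = 7 → 0x7 << 3 → word 0x3b
seq:2 = 2 → 0x2 << 6 → word 0xbb
word = 0xbb → little-endian bytes:
  [0]=0xbb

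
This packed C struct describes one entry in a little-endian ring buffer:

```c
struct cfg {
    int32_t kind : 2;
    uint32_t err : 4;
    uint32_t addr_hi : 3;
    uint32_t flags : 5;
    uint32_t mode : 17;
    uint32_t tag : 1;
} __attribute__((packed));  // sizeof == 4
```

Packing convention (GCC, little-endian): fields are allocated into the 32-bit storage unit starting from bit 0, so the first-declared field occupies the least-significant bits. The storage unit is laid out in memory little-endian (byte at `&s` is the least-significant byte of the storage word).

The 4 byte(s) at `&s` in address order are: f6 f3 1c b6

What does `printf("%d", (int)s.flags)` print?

[0]=0xf6 [1]=0xf3 [2]=0x1c [3]=0xb6 (little-endian) → word 0xb61cf3f6
kind [0+:2] = (word>>0) & 0x3 = 2
err [2+:4] = (word>>2) & 0xf = 13
addr_hi [6+:3] = (word>>6) & 0x7 = 7
flags [9+:5] = (word>>9) & 0x1f = 25  ←
mode [14+:17] = (word>>14) & 0x1ffff = 55411
tag [31+:1] = (word>>31) & 0x1 = 1

25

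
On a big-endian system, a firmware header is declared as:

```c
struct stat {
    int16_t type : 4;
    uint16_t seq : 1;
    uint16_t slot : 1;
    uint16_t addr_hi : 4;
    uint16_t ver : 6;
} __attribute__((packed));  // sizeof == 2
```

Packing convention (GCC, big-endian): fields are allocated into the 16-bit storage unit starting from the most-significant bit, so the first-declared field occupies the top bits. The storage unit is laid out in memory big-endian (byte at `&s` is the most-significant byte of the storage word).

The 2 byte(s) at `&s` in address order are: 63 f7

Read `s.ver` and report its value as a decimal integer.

[0]=0x63 [1]=0xf7 (big-endian) → word 0x63f7
type [12+:4] = (word>>12) & 0xf = 6
seq [11+:1] = (word>>11) & 0x1 = 0
slot [10+:1] = (word>>10) & 0x1 = 0
addr_hi [6+:4] = (word>>6) & 0xf = 15
ver [0+:6] = (word>>0) & 0x3f = 55  ←

55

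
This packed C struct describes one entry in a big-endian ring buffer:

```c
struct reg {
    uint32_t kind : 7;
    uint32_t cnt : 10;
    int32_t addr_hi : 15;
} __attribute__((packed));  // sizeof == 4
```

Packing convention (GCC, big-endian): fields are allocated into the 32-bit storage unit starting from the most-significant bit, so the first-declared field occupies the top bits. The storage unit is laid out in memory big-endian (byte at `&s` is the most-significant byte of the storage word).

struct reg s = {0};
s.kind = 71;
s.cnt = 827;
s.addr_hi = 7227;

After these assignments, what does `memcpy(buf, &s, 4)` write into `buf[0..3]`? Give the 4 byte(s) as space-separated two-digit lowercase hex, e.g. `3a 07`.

8f 9d 9c 3b

[25+:7] kind=71 & 0x7f = 0x47; word=0x8e000000
[15+:10] cnt=827 & 0x3ff = 0x33b; word=0x8f9d8000
[0+:15] addr_hi=7227 & 0x7fff = 0x1c3b; word=0x8f9d9c3b
word = 0x8f9d9c3b → big-endian bytes:
  [0]=0x8f  [1]=0x9d  [2]=0x9c  [3]=0x3b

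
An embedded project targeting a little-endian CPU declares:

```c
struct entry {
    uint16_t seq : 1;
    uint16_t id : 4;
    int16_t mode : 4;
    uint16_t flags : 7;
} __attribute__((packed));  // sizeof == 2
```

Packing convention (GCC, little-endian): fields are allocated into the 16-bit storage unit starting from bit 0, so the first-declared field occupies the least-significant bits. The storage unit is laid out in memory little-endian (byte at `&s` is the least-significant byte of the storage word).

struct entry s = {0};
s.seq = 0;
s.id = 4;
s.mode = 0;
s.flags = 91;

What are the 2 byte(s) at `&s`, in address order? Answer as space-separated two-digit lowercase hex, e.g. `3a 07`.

08 b6

seq (1b) val=0 bits=0x0 at bit 0: 0x0000
id (4b) val=4 bits=0x4 at bit 1: 0x0008
mode (4b) val=0 bits=0x0 at bit 5: 0x0008
flags (7b) val=91 bits=0x5b at bit 9: 0xb608
word = 0xb608 → little-endian bytes:
  [0]=0x08  [1]=0xb6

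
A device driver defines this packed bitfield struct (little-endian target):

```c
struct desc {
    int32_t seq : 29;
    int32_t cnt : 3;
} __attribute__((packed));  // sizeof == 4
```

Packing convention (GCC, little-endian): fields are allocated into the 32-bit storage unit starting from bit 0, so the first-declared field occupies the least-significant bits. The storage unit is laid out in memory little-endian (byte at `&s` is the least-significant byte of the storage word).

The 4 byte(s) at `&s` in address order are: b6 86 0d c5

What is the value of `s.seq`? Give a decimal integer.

[0]=0xb6 [1]=0x86 [2]=0x0d [3]=0xc5 (little-endian) → word 0xc50d86b6
seq [0+:29] = (word>>0) & 0x1fffffff = 84772534  ←
cnt [29+:3] = (word>>29) & 0x7 = 6
seq signed 29b, MSB=0: value = 84772534

84772534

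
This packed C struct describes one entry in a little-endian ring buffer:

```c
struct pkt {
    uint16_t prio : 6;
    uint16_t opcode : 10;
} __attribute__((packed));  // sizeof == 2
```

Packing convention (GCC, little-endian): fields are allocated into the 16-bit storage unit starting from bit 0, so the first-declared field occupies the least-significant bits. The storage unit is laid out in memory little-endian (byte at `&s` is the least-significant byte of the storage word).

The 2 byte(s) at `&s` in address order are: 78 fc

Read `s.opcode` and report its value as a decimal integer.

1009

[0]=0x78 [1]=0xfc (little-endian) → word 0xfc78
prio [0+:6] = (word>>0) & 0x3f = 56
opcode [6+:10] = (word>>6) & 0x3ff = 1009  ←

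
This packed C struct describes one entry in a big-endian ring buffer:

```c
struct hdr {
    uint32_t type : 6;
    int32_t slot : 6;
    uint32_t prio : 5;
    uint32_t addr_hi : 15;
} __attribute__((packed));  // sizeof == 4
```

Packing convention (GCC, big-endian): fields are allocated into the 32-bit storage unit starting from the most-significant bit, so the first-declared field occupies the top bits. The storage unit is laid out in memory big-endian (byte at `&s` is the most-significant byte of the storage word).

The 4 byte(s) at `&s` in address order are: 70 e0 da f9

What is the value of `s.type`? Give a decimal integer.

28

[0]=0x70 [1]=0xe0 [2]=0xda [3]=0xf9 (big-endian) → word 0x70e0daf9
type:6 @ bit 26 → (0x70e0daf9>>26)&0x3f = 0x1c  ←
slot:6 @ bit 20 → (0x70e0daf9>>20)&0x3f = 0xe
prio:5 @ bit 15 → (0x70e0daf9>>15)&0x1f = 0x1
addr_hi:15 @ bit 0 → (0x70e0daf9>>0)&0x7fff = 0x5af9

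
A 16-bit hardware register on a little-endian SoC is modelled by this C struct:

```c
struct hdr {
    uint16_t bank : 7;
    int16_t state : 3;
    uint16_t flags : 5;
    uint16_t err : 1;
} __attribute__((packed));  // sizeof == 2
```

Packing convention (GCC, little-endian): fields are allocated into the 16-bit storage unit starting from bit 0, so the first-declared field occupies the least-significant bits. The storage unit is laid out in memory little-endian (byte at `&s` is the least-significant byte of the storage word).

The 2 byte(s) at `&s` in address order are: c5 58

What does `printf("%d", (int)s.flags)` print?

[0]=0xc5 [1]=0x58 (little-endian) → word 0x58c5
bank:7 @ bit 0 → (0x58c5>>0)&0x7f = 0x45
state:3 @ bit 7 → (0x58c5>>7)&0x7 = 0x1
flags:5 @ bit 10 → (0x58c5>>10)&0x1f = 0x16  ←
err:1 @ bit 15 → (0x58c5>>15)&0x1 = 0x0

22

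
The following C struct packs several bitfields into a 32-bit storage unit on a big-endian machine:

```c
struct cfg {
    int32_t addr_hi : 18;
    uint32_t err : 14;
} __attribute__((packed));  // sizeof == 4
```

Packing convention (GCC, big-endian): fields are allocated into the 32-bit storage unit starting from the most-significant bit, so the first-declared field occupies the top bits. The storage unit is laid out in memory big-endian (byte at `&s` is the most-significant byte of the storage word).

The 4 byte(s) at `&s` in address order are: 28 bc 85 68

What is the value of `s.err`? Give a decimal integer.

1384

[0]=0x28 [1]=0xbc [2]=0x85 [3]=0x68 (big-endian) → word 0x28bc8568
addr_hi:18 @ bit 14 → (0x28bc8568>>14)&0x3ffff = 0xa2f2
err:14 @ bit 0 → (0x28bc8568>>0)&0x3fff = 0x568  ←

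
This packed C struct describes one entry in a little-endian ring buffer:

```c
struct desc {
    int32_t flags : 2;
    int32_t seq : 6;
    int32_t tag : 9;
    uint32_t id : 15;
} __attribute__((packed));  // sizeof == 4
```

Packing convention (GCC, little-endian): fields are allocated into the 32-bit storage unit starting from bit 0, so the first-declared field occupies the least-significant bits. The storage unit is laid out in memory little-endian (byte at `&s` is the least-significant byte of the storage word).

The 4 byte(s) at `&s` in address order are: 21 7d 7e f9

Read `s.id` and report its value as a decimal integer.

31935

[0]=0x21 [1]=0x7d [2]=0x7e [3]=0xf9 (little-endian) → word 0xf97e7d21
flags [0+:2] = (word>>0) & 0x3 = 1
seq [2+:6] = (word>>2) & 0x3f = 8
tag [8+:9] = (word>>8) & 0x1ff = 125
id [17+:15] = (word>>17) & 0x7fff = 31935  ←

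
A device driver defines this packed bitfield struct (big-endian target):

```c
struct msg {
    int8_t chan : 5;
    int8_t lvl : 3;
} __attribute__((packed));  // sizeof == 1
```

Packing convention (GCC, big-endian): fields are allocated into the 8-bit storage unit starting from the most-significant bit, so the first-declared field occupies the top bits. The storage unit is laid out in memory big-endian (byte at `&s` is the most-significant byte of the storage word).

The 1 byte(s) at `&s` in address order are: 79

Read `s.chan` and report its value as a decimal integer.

15

[0]=0x79 (big-endian) → word 0x79
chan:5 @ bit 3 → (0x79>>3)&0x1f = 0xf  ←
lvl:3 @ bit 0 → (0x79>>0)&0x7 = 0x1
chan signed 5b, MSB=0: value = 15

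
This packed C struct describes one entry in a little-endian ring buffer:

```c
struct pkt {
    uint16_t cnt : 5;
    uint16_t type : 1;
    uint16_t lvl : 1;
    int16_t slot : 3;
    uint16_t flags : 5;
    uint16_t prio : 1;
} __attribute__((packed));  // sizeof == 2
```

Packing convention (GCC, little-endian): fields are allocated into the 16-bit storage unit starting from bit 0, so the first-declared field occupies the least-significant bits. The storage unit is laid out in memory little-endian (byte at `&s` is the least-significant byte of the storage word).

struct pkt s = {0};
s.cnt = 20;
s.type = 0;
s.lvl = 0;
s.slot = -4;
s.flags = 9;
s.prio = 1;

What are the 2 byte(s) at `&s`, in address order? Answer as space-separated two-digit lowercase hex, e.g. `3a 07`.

cnt (5b) val=20 bits=0x14 at bit 0: 0x0014
type (1b) val=0 bits=0x0 at bit 5: 0x0014
lvl (1b) val=0 bits=0x0 at bit 6: 0x0014
slot (3b) val=-4 bits=0x4 at bit 7: 0x0214
flags (5b) val=9 bits=0x9 at bit 10: 0x2614
prio (1b) val=1 bits=0x1 at bit 15: 0xa614
word = 0xa614 → little-endian bytes:
  [0]=0x14  [1]=0xa6

14 a6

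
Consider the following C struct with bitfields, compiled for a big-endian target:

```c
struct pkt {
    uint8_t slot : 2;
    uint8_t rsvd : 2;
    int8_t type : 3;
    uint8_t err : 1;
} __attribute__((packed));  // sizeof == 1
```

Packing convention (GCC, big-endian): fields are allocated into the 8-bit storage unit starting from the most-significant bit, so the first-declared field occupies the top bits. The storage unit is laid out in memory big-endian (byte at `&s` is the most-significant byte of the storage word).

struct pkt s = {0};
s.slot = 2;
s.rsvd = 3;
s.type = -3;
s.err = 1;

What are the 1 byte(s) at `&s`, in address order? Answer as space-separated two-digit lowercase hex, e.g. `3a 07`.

slot:2 = 2 → 0x2 << 6 → word 0x80
rsvd:2 = 3 → 0x3 << 4 → word 0xb0
type:3 = -3 → 0x5 << 1 → word 0xba
err:1 = 1 → 0x1 << 0 → word 0xbb
word = 0xbb → big-endian bytes:
  [0]=0xbb

bb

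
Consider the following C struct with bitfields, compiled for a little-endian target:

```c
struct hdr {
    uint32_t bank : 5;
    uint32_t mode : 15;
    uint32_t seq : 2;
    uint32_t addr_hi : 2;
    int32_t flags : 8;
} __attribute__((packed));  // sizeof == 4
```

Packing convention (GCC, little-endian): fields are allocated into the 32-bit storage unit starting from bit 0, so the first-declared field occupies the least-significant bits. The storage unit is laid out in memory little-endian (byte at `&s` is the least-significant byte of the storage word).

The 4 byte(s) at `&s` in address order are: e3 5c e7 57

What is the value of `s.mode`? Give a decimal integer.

15079

[0]=0xe3 [1]=0x5c [2]=0xe7 [3]=0x57 (little-endian) → word 0x57e75ce3
bank:5 @ bit 0 → (0x57e75ce3>>0)&0x1f = 0x3
mode:15 @ bit 5 → (0x57e75ce3>>5)&0x7fff = 0x3ae7  ←
seq:2 @ bit 20 → (0x57e75ce3>>20)&0x3 = 0x2
addr_hi:2 @ bit 22 → (0x57e75ce3>>22)&0x3 = 0x3
flags:8 @ bit 24 → (0x57e75ce3>>24)&0xff = 0x57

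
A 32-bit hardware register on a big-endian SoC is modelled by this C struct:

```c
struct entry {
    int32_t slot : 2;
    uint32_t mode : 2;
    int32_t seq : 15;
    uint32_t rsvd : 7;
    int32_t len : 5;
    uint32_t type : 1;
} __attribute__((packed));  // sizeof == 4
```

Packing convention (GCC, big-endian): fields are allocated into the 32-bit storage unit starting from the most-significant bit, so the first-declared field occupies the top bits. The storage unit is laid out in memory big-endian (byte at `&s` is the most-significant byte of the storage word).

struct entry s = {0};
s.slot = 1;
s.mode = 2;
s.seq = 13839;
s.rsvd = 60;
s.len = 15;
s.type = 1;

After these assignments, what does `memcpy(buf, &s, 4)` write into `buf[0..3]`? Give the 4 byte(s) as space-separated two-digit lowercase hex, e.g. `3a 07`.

slot (2b) val=1 bits=0x1 at bit 30: 0x40000000
mode (2b) val=2 bits=0x2 at bit 28: 0x60000000
seq (15b) val=13839 bits=0x360f at bit 13: 0x66c1e000
rsvd (7b) val=60 bits=0x3c at bit 6: 0x66c1ef00
len (5b) val=15 bits=0xf at bit 1: 0x66c1ef1e
type (1b) val=1 bits=0x1 at bit 0: 0x66c1ef1f
word = 0x66c1ef1f → big-endian bytes:
  [0]=0x66  [1]=0xc1  [2]=0xef  [3]=0x1f

66 c1 ef 1f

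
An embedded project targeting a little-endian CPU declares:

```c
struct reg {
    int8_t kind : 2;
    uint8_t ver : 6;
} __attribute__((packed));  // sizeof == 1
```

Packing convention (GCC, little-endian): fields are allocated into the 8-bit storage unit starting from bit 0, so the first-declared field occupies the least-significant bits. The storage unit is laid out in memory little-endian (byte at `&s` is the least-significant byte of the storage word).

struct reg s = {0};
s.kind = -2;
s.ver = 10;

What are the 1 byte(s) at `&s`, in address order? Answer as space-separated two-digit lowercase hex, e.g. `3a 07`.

2a

kind:2 = -2 → 0x2 << 0 → word 0x02
ver:6 = 10 → 0xa << 2 → word 0x2a
word = 0x2a → little-endian bytes:
  [0]=0x2a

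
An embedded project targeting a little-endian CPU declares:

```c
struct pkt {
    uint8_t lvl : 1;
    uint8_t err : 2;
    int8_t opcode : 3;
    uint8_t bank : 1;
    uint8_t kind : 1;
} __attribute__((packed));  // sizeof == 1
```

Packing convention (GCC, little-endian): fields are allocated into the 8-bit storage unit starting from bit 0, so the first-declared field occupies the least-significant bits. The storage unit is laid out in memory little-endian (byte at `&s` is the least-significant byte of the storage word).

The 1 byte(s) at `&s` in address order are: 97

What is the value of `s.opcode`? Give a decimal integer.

2

[0]=0x97 (little-endian) → word 0x97
lvl [0+:1] = (word>>0) & 0x1 = 1
err [1+:2] = (word>>1) & 0x3 = 3
opcode [3+:3] = (word>>3) & 0x7 = 2  ←
bank [6+:1] = (word>>6) & 0x1 = 0
kind [7+:1] = (word>>7) & 0x1 = 1
opcode signed 3b, MSB=0: value = 2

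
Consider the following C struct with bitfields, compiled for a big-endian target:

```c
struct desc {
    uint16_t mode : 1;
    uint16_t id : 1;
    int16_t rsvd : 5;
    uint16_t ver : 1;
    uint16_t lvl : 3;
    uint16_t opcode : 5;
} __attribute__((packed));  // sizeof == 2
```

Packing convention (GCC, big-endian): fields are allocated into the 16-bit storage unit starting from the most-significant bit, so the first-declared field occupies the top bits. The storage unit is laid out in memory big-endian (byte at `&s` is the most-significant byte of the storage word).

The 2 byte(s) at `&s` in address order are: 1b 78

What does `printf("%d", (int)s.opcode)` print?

24

[0]=0x1b [1]=0x78 (big-endian) → word 0x1b78
mode:1 @ bit 15 → (0x1b78>>15)&0x1 = 0x0
id:1 @ bit 14 → (0x1b78>>14)&0x1 = 0x0
rsvd:5 @ bit 9 → (0x1b78>>9)&0x1f = 0xd
ver:1 @ bit 8 → (0x1b78>>8)&0x1 = 0x1
lvl:3 @ bit 5 → (0x1b78>>5)&0x7 = 0x3
opcode:5 @ bit 0 → (0x1b78>>0)&0x1f = 0x18  ←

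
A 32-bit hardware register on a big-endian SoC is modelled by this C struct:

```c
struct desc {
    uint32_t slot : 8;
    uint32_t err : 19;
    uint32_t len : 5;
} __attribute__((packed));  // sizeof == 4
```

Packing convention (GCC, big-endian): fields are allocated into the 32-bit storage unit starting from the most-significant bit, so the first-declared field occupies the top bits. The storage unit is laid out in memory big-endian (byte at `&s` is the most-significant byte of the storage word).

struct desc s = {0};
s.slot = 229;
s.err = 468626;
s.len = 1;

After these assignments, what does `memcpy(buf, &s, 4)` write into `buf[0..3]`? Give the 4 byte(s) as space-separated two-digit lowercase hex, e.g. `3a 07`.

[24+:8] slot=229 & 0xff = 0xe5; word=0xe5000000
[5+:19] err=468626 & 0x7ffff = 0x72692; word=0xe5e4d240
[0+:5] len=1 & 0x1f = 0x1; word=0xe5e4d241
word = 0xe5e4d241 → big-endian bytes:
  [0]=0xe5  [1]=0xe4  [2]=0xd2  [3]=0x41

e5 e4 d2 41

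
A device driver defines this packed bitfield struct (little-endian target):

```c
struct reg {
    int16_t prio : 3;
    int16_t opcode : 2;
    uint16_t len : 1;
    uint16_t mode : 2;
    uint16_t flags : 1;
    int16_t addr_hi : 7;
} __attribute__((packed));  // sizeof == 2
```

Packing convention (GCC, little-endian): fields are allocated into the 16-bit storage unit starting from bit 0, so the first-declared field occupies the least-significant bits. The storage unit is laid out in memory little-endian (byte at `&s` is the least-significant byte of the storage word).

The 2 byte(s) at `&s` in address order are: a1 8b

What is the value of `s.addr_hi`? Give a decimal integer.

[0]=0xa1 [1]=0x8b (little-endian) → word 0x8ba1
prio:3 @ bit 0 → (0x8ba1>>0)&0x7 = 0x1
opcode:2 @ bit 3 → (0x8ba1>>3)&0x3 = 0x0
len:1 @ bit 5 → (0x8ba1>>5)&0x1 = 0x1
mode:2 @ bit 6 → (0x8ba1>>6)&0x3 = 0x2
flags:1 @ bit 8 → (0x8ba1>>8)&0x1 = 0x1
addr_hi:7 @ bit 9 → (0x8ba1>>9)&0x7f = 0x45  ←
addr_hi signed 7b, MSB=1: 69 - 128 = -59

-59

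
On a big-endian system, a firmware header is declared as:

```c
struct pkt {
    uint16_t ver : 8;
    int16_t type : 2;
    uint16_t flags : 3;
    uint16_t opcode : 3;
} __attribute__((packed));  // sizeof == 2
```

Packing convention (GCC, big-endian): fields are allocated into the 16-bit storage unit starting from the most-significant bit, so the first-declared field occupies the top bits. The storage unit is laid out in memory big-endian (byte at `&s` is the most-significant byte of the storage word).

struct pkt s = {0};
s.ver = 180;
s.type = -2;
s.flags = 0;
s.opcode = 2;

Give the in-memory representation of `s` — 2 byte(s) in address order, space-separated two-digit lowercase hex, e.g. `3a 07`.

ver (8b) val=180 bits=0xb4 at bit 8: 0xb400
type (2b) val=-2 bits=0x2 at bit 6: 0xb480
flags (3b) val=0 bits=0x0 at bit 3: 0xb480
opcode (3b) val=2 bits=0x2 at bit 0: 0xb482
word = 0xb482 → big-endian bytes:
  [0]=0xb4  [1]=0x82

b4 82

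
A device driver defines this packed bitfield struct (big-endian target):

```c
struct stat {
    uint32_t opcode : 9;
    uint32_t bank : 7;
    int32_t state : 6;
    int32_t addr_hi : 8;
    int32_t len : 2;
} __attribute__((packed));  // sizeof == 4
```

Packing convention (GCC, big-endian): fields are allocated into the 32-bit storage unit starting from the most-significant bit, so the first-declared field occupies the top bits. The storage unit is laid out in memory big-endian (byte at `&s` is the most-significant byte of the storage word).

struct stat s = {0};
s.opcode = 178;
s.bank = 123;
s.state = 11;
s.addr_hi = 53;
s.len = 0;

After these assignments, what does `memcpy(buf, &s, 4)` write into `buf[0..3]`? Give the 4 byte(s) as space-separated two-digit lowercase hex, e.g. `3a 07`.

opcode:9 = 178 → 0xb2 << 23 → word 0x59000000
bank:7 = 123 → 0x7b << 16 → word 0x597b0000
state:6 = 11 → 0xb << 10 → word 0x597b2c00
addr_hi:8 = 53 → 0x35 << 2 → word 0x597b2cd4
len:2 = 0 → 0x0 << 0 → word 0x597b2cd4
word = 0x597b2cd4 → big-endian bytes:
  [0]=0x59  [1]=0x7b  [2]=0x2c  [3]=0xd4

59 7b 2c d4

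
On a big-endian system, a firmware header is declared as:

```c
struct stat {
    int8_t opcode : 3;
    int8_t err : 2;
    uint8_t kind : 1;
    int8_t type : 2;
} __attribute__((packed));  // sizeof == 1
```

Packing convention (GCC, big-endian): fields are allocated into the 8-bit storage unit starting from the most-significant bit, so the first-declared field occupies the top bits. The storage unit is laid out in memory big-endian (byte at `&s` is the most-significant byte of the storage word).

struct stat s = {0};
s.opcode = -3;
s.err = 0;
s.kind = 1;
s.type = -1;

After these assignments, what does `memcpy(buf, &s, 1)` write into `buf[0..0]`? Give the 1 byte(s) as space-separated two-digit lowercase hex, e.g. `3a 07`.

a7

opcode (3b) val=-3 bits=0x5 at bit 5: 0xa0
err (2b) val=0 bits=0x0 at bit 3: 0xa0
kind (1b) val=1 bits=0x1 at bit 2: 0xa4
type (2b) val=-1 bits=0x3 at bit 0: 0xa7
word = 0xa7 → big-endian bytes:
  [0]=0xa7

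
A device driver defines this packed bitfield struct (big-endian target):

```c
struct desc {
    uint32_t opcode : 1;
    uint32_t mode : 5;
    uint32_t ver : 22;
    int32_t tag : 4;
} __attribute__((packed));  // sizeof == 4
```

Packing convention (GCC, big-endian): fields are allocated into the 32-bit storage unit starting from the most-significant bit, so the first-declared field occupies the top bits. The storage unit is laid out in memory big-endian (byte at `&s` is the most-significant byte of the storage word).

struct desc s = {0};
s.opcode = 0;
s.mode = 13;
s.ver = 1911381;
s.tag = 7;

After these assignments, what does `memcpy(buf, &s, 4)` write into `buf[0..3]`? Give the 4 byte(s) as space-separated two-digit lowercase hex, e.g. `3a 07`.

opcode (1b) val=0 bits=0x0 at bit 31: 0x00000000
mode (5b) val=13 bits=0xd at bit 26: 0x34000000
ver (22b) val=1911381 bits=0x1d2a55 at bit 4: 0x35d2a550
tag (4b) val=7 bits=0x7 at bit 0: 0x35d2a557
word = 0x35d2a557 → big-endian bytes:
  [0]=0x35  [1]=0xd2  [2]=0xa5  [3]=0x57

35 d2 a5 57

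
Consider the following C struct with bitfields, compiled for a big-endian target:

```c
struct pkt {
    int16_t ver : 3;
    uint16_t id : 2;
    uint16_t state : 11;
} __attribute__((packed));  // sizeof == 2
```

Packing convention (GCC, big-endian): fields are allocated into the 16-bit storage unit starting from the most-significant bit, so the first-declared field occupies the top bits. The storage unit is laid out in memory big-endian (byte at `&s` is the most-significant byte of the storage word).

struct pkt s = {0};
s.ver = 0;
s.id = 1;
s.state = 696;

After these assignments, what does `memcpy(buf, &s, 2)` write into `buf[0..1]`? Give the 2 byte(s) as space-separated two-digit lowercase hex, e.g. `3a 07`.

[13+:3] ver=0 & 0x7 = 0x0; word=0x0000
[11+:2] id=1 & 0x3 = 0x1; word=0x0800
[0+:11] state=696 & 0x7ff = 0x2b8; word=0x0ab8
word = 0x0ab8 → big-endian bytes:
  [0]=0x0a  [1]=0xb8

0a b8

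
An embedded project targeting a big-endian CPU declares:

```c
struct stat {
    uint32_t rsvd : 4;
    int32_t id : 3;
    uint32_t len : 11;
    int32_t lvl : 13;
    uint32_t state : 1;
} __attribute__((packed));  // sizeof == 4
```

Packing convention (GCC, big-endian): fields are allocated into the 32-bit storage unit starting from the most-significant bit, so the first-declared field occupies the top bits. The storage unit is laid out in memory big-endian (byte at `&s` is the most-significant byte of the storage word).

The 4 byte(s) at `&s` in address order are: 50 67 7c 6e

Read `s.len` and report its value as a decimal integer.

[0]=0x50 [1]=0x67 [2]=0x7c [3]=0x6e (big-endian) → word 0x50677c6e
rsvd [28+:4] = (word>>28) & 0xf = 5
id [25+:3] = (word>>25) & 0x7 = 0
len [14+:11] = (word>>14) & 0x7ff = 413  ←
lvl [1+:13] = (word>>1) & 0x1fff = 7735
state [0+:1] = (word>>0) & 0x1 = 0

413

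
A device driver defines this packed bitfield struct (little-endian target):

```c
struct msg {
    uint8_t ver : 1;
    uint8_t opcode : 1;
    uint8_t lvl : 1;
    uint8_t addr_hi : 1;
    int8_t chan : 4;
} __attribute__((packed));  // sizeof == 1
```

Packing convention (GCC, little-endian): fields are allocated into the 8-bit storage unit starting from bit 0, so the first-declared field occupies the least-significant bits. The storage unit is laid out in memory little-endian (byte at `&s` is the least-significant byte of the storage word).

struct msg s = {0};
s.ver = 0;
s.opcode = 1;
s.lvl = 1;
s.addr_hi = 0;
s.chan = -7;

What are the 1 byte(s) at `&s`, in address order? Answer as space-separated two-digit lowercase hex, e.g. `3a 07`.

ver (1b) val=0 bits=0x0 at bit 0: 0x00
opcode (1b) val=1 bits=0x1 at bit 1: 0x02
lvl (1b) val=1 bits=0x1 at bit 2: 0x06
addr_hi (1b) val=0 bits=0x0 at bit 3: 0x06
chan (4b) val=-7 bits=0x9 at bit 4: 0x96
word = 0x96 → little-endian bytes:
  [0]=0x96

96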